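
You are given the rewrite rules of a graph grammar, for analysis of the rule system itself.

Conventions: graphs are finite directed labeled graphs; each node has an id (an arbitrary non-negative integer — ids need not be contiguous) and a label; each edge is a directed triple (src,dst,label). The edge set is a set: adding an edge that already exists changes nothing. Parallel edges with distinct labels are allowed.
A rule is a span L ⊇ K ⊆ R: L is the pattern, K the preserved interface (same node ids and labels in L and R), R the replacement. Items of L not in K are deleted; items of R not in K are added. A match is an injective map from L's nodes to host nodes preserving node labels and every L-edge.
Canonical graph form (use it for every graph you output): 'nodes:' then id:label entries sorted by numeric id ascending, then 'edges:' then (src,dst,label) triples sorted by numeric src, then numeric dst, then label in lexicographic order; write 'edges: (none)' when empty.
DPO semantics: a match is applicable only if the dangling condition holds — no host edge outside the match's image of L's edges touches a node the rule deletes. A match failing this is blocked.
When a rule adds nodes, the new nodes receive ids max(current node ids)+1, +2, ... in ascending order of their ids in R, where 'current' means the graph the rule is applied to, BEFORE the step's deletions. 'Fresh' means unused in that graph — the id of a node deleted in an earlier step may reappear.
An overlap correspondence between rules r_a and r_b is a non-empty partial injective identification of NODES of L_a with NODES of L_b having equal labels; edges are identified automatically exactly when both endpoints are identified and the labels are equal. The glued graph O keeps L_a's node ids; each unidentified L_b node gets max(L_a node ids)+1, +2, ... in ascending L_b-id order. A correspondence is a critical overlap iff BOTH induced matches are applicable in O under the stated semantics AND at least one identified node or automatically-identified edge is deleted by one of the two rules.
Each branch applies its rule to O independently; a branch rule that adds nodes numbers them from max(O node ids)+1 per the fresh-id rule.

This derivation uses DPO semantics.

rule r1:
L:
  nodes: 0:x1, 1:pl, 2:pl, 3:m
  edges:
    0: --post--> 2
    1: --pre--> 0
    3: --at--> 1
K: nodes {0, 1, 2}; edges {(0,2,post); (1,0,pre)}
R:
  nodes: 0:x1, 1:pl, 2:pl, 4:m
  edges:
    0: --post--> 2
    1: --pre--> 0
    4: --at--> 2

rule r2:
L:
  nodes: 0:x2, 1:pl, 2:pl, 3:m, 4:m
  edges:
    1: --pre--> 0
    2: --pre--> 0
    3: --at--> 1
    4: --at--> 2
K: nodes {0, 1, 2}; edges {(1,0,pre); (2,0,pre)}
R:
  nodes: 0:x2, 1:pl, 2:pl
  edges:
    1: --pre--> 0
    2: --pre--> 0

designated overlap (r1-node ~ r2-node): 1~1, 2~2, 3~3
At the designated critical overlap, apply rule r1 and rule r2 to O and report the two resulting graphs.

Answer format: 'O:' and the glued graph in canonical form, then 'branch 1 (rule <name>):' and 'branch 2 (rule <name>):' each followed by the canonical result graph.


O:
nodes: 0:x1, 1:pl, 2:pl, 3:m, 4:x2, 5:m
edges: (0,2,post); (1,0,pre); (1,4,pre); (2,4,pre); (3,1,at); (5,2,at)
branch 1 (rule r1):
nodes: 0:x1, 1:pl, 2:pl, 4:x2, 5:m, 6:m
edges: (0,2,post); (1,0,pre); (1,4,pre); (2,4,pre); (5,2,at); (6,2,at)
branch 2 (rule r2):
nodes: 0:x1, 1:pl, 2:pl, 4:x2
edges: (0,2,post); (1,0,pre); (1,4,pre); (2,4,pre)


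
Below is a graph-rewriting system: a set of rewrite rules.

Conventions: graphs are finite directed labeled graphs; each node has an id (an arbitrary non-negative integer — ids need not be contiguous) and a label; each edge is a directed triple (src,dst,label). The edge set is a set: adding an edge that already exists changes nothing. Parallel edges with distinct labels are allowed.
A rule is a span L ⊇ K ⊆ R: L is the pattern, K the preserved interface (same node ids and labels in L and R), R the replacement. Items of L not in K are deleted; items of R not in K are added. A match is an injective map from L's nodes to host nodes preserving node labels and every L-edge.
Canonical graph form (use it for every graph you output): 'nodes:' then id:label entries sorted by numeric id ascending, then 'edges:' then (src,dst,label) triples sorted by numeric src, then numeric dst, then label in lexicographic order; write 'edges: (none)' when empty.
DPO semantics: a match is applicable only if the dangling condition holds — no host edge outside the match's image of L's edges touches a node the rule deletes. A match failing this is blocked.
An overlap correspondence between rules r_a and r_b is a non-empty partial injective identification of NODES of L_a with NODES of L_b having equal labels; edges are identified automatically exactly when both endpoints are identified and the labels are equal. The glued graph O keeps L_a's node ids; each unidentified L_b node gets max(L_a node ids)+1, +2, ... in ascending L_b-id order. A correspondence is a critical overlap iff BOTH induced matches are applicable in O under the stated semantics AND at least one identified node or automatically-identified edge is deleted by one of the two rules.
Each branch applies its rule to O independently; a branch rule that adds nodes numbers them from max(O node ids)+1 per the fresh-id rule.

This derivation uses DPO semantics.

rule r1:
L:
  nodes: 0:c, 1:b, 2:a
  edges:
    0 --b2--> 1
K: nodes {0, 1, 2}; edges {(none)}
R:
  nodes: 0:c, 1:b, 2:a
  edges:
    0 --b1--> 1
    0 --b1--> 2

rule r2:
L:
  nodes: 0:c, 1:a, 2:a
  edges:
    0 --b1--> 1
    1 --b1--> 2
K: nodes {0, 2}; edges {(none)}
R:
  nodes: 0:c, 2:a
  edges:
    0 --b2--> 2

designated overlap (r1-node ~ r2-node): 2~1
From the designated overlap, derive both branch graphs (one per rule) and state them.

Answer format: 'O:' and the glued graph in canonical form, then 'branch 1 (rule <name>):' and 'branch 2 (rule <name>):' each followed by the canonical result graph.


O:
nodes: 0:c, 1:b, 2:a, 3:c, 4:a
edges: (0,1,b2); (2,4,b1); (3,2,b1)
branch 1 (rule r1):
nodes: 0:c, 1:b, 2:a, 3:c, 4:a
edges: (0,1,b1); (0,2,b1); (2,4,b1); (3,2,b1)
branch 2 (rule r2):
nodes: 0:c, 1:b, 3:c, 4:a
edges: (0,1,b2); (3,4,b2)


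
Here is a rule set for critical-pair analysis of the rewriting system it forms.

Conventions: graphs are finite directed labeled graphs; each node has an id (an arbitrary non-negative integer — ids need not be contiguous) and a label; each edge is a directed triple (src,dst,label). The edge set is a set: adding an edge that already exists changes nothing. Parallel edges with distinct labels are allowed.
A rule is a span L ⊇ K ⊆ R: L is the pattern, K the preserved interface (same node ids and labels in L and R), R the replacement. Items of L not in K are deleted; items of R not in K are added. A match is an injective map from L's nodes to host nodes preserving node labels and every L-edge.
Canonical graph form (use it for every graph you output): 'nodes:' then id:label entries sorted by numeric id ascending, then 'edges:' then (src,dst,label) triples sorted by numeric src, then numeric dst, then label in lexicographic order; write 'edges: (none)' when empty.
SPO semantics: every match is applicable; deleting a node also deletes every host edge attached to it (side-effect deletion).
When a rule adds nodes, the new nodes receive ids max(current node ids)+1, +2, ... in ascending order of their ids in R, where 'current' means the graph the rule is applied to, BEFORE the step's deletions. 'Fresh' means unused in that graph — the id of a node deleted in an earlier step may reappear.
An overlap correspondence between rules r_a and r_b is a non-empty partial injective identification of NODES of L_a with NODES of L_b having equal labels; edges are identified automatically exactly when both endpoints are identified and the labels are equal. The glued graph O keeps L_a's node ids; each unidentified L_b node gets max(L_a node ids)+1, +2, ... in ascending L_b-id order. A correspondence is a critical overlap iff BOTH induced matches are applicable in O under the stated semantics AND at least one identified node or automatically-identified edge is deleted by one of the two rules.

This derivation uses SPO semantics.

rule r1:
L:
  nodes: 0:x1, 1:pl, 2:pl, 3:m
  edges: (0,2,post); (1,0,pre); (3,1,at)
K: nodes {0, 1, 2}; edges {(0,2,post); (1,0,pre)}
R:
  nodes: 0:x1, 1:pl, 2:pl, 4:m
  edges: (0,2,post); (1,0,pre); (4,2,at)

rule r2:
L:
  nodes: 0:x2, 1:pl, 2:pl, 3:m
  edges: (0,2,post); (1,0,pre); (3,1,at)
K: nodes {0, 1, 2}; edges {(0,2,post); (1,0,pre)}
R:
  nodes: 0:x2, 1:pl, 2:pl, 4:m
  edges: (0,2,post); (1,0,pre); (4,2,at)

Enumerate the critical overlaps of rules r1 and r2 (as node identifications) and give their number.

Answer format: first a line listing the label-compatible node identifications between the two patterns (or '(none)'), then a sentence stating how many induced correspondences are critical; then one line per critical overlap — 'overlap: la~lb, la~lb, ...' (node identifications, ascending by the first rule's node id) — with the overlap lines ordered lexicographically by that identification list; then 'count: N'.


label-compatible node identifications between L(r1) and L(r2): 1~1, 1~2, 2~1, 2~2, 3~3
7 of the induced correspondences are critical overlaps of r1 and r2.
overlap: 1~1, 2~2, 3~3
overlap: 1~1, 3~3
overlap: 1~2, 2~1, 3~3
overlap: 1~2, 3~3
overlap: 2~1, 3~3
overlap: 2~2, 3~3
overlap: 3~3
count: 7


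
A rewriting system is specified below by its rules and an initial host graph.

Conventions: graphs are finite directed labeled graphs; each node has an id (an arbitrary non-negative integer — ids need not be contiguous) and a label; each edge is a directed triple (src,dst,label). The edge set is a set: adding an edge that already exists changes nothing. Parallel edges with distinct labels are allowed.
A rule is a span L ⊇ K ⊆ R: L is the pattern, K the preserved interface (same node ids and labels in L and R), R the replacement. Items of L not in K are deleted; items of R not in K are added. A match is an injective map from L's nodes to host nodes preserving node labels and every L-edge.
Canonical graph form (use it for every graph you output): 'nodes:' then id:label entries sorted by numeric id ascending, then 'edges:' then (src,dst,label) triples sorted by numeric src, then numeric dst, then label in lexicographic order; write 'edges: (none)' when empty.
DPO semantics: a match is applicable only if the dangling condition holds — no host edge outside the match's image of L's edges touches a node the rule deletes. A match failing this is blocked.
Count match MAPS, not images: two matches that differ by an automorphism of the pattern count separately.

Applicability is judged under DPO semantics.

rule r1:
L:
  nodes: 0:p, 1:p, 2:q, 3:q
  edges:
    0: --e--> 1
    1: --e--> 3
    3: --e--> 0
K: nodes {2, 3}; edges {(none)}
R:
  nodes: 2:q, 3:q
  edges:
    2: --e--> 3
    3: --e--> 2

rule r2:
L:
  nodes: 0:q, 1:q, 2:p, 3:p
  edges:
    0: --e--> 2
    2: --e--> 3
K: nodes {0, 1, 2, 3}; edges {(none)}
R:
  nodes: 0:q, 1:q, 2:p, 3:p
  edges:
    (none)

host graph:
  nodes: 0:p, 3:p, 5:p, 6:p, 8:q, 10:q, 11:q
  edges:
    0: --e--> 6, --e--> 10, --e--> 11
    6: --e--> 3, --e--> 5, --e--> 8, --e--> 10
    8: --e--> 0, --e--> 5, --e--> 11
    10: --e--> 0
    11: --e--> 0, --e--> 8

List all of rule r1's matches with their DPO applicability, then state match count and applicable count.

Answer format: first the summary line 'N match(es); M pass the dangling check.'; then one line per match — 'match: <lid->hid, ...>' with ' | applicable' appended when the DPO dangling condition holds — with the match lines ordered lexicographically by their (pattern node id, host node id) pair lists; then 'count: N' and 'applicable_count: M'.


4 match(es); 0 pass the dangling check.
match: 0->0, 1->6, 2->8, 3->10
match: 0->0, 1->6, 2->10, 3->8
match: 0->0, 1->6, 2->11, 3->8
match: 0->0, 1->6, 2->11, 3->10
count: 4
applicable_count: 0


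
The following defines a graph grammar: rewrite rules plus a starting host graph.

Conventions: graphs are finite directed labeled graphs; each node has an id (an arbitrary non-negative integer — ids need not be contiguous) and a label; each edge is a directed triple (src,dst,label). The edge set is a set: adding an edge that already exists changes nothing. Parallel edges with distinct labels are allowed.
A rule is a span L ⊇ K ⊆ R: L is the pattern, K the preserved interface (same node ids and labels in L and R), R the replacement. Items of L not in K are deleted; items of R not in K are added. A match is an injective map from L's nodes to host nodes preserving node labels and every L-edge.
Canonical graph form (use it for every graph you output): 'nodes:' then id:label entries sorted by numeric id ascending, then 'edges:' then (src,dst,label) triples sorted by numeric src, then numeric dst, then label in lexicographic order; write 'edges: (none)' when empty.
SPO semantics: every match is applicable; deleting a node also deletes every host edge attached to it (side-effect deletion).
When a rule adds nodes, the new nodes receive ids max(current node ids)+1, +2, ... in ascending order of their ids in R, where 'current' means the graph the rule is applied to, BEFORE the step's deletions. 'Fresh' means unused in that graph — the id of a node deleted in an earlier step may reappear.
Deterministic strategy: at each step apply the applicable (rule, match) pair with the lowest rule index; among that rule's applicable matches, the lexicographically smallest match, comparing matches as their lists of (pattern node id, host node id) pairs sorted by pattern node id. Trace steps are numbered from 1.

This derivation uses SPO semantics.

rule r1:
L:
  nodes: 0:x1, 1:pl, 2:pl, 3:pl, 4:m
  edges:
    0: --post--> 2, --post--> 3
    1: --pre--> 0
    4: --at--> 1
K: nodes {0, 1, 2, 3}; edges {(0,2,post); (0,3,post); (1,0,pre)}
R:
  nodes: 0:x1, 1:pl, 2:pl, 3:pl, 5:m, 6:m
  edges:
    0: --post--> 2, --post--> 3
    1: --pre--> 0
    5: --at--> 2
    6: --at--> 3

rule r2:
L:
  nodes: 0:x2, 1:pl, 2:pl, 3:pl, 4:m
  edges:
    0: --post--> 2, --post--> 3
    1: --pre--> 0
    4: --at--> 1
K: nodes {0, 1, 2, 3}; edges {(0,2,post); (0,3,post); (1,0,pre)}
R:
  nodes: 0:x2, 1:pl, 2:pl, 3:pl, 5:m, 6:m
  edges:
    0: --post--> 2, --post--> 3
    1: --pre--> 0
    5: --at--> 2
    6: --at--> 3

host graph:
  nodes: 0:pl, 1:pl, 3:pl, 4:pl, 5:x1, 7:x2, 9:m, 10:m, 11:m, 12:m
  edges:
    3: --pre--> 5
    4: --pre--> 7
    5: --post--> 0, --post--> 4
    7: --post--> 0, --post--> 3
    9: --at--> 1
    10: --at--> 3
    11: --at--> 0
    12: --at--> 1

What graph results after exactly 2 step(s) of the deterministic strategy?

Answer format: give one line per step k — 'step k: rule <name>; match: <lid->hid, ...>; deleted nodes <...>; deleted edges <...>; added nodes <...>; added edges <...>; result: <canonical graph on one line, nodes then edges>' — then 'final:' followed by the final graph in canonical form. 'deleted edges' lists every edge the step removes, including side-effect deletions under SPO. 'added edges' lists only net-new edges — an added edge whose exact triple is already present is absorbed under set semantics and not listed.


step 1: rule r1; match: 0->5, 1->3, 2->0, 3->4, 4->10; deleted nodes 10; deleted edges (10,3,at); added nodes 13, 14; added edges (13,0,at); (14,4,at); result: nodes: 0:pl, 1:pl, 3:pl, 4:pl, 5:x1, 7:x2, 9:m, 11:m, 12:m, 13:m, 14:m edges: (3,5,pre); (4,7,pre); (5,0,post); (5,4,post); (7,0,post); (7,3,post); (9,1,at); (11,0,at); (12,1,at); (13,0,at); (14,4,at)
step 2: rule r2; match: 0->7, 1->4, 2->0, 3->3, 4->14; deleted nodes 14; deleted edges (14,4,at); added nodes 15, 16; added edges (15,0,at); (16,3,at); result: nodes: 0:pl, 1:pl, 3:pl, 4:pl, 5:x1, 7:x2, 9:m, 11:m, 12:m, 13:m, 15:m, 16:m edges: (3,5,pre); (4,7,pre); (5,0,post); (5,4,post); (7,0,post); (7,3,post); (9,1,at); (11,0,at); (12,1,at); (13,0,at); (15,0,at); (16,3,at)
final:
nodes: 0:pl, 1:pl, 3:pl, 4:pl, 5:x1, 7:x2, 9:m, 11:m, 12:m, 13:m, 15:m, 16:m
edges: (3,5,pre); (4,7,pre); (5,0,post); (5,4,post); (7,0,post); (7,3,post); (9,1,at); (11,0,at); (12,1,at); (13,0,at); (15,0,at); (16,3,at)


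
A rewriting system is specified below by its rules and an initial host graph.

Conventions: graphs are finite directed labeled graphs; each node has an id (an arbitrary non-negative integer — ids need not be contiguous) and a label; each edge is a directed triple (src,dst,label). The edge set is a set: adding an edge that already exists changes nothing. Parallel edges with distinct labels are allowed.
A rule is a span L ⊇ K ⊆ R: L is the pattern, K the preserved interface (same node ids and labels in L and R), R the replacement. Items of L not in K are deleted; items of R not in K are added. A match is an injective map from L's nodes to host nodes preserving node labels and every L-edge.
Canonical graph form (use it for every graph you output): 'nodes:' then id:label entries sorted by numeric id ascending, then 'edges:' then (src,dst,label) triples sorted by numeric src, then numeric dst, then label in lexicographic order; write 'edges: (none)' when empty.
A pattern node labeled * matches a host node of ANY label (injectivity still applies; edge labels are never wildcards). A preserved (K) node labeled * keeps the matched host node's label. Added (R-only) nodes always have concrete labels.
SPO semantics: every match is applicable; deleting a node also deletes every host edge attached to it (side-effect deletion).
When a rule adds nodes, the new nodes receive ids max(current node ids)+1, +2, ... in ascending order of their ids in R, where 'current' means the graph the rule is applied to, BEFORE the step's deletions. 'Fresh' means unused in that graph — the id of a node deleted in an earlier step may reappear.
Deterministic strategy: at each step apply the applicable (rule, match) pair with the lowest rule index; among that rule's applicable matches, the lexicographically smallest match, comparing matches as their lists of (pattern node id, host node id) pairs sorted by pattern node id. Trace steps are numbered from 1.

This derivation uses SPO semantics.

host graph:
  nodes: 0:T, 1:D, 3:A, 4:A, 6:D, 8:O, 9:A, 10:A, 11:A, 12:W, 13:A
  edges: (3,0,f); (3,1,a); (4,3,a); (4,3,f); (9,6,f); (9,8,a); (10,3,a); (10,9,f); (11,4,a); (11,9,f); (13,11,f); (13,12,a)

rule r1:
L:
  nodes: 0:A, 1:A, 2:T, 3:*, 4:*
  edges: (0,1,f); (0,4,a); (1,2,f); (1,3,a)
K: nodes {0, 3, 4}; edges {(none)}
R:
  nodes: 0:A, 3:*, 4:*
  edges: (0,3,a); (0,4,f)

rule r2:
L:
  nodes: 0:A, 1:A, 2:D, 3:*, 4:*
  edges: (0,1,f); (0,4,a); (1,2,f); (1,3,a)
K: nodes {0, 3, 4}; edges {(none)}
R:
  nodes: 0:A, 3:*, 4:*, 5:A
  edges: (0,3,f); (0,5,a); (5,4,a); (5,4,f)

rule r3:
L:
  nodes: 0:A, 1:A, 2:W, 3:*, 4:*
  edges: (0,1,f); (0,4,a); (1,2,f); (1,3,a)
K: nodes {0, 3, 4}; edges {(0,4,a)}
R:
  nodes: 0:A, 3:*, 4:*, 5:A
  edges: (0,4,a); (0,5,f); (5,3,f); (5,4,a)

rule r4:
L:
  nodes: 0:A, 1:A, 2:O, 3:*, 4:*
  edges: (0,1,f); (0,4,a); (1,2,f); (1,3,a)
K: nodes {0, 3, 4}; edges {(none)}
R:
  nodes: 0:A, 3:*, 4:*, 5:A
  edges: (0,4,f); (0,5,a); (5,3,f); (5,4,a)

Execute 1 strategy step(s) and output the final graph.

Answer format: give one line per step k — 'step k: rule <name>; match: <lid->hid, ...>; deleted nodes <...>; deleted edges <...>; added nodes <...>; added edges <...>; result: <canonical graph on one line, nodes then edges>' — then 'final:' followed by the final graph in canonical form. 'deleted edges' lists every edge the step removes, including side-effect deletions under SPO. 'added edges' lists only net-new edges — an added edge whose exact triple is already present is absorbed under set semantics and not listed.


step 1: rule r2; match: 0->10, 1->9, 2->6, 3->8, 4->3; deleted nodes 6, 9; deleted edges (9,6,f); (9,8,a); (10,3,a); (10,9,f); (11,9,f); added nodes 14; added edges (10,8,f); (10,14,a); (14,3,a); (14,3,f); result: nodes: 0:T, 1:D, 3:A, 4:A, 8:O, 10:A, 11:A, 12:W, 13:A, 14:A edges: (3,0,f); (3,1,a); (4,3,a); (4,3,f); (10,8,f); (10,14,a); (11,4,a); (13,11,f); (13,12,a); (14,3,a); (14,3,f)
final:
nodes: 0:T, 1:D, 3:A, 4:A, 8:O, 10:A, 11:A, 12:W, 13:A, 14:A
edges: (3,0,f); (3,1,a); (4,3,a); (4,3,f); (10,8,f); (10,14,a); (11,4,a); (13,11,f); (13,12,a); (14,3,a); (14,3,f)


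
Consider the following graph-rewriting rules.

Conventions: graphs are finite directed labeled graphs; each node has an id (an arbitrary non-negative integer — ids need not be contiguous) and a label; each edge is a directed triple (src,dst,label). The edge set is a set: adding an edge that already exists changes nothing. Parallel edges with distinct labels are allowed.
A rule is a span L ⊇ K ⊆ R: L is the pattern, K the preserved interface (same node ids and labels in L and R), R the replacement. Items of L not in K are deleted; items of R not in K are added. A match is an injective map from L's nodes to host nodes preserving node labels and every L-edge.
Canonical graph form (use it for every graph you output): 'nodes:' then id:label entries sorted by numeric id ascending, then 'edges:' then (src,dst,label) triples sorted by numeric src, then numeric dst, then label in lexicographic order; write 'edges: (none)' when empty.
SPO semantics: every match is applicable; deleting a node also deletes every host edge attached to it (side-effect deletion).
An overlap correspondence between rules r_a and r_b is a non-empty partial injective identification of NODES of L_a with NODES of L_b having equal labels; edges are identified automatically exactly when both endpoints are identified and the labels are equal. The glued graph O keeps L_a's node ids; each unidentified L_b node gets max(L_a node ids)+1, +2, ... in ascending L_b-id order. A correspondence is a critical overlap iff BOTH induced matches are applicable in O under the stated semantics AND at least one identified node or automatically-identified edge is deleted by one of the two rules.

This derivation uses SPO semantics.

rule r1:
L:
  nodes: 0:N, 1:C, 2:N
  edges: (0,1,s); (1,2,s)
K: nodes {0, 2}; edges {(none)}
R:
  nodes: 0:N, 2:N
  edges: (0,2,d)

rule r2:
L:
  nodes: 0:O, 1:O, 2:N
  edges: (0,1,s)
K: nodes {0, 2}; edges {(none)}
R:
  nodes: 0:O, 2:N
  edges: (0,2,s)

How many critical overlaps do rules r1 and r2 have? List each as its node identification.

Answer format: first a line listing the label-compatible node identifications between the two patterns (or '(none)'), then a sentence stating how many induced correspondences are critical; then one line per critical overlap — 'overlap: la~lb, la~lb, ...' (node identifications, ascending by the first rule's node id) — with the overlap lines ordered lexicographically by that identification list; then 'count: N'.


label-compatible node identifications between L(r1) and L(r2): 0~2, 2~2
0 of the induced correspondences are critical overlaps of r1 and r2.
count: 0


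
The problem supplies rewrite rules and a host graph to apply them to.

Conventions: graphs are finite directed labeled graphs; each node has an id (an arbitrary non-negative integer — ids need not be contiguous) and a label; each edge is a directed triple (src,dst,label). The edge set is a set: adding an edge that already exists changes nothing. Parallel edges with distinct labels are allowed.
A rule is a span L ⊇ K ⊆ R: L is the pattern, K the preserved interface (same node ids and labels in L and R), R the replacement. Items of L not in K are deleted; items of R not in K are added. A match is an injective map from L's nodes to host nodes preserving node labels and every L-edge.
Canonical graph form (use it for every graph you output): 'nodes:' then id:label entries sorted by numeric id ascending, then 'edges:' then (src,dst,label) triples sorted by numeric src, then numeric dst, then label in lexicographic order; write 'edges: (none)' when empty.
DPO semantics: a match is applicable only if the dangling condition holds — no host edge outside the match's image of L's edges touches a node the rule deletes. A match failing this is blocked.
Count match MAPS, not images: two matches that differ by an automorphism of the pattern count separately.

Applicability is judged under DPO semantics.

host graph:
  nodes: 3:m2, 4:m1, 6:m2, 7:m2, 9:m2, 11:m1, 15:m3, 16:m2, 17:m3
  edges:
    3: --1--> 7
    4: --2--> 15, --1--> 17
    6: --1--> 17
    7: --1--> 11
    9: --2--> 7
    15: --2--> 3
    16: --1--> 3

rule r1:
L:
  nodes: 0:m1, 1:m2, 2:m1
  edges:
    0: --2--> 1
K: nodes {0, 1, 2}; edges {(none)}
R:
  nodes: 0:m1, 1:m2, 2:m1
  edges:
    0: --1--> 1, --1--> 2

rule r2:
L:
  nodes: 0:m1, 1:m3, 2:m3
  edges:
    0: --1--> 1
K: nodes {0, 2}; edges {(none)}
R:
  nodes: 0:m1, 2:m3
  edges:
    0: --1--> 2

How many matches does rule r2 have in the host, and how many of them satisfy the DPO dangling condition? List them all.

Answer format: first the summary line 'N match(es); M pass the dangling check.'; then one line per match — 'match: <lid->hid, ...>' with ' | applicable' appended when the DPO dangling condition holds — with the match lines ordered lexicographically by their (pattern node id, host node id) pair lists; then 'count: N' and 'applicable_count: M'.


1 match(es); 0 pass the dangling check.
match: 0->4, 1->17, 2->15
count: 1
applicable_count: 0


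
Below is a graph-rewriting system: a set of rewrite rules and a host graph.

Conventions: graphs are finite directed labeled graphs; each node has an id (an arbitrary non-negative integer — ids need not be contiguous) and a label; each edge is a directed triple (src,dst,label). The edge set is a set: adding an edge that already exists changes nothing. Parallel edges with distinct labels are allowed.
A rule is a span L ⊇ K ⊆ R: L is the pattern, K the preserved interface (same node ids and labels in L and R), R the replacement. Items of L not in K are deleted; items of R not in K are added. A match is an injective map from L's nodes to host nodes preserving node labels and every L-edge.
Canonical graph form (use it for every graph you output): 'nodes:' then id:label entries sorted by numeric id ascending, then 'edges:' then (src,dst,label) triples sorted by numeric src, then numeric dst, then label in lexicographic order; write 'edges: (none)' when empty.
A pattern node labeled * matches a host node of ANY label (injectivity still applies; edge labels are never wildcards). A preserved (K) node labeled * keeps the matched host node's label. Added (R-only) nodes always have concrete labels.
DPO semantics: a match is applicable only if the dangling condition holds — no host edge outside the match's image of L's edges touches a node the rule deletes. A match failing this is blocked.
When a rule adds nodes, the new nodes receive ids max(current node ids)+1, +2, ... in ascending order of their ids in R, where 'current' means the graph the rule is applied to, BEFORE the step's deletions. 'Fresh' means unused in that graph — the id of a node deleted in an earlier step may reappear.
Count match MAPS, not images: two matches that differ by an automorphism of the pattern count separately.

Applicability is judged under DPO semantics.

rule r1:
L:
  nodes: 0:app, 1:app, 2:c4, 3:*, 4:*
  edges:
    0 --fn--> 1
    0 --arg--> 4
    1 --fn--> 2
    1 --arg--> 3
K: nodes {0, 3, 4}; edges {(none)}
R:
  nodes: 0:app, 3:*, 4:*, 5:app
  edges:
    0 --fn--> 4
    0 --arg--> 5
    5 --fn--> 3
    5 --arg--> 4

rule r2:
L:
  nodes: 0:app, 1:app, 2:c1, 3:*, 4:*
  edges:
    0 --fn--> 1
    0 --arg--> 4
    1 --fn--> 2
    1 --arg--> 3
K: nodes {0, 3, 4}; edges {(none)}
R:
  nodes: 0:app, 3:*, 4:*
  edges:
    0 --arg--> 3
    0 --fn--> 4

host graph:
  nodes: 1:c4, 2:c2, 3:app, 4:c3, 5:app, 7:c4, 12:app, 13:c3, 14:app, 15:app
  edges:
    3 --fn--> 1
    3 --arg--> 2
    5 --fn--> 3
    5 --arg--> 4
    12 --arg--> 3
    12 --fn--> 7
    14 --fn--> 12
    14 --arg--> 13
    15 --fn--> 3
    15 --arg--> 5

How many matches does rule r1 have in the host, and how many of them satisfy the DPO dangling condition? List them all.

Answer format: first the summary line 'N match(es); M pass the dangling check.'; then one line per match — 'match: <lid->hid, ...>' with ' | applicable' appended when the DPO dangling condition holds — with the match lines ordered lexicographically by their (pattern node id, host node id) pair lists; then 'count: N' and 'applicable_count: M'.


3 match(es); 1 pass the dangling check.
match: 0->5, 1->3, 2->1, 3->2, 4->4
match: 0->14, 1->12, 2->7, 3->3, 4->13 | applicable
match: 0->15, 1->3, 2->1, 3->2, 4->5
count: 3
applicable_count: 1


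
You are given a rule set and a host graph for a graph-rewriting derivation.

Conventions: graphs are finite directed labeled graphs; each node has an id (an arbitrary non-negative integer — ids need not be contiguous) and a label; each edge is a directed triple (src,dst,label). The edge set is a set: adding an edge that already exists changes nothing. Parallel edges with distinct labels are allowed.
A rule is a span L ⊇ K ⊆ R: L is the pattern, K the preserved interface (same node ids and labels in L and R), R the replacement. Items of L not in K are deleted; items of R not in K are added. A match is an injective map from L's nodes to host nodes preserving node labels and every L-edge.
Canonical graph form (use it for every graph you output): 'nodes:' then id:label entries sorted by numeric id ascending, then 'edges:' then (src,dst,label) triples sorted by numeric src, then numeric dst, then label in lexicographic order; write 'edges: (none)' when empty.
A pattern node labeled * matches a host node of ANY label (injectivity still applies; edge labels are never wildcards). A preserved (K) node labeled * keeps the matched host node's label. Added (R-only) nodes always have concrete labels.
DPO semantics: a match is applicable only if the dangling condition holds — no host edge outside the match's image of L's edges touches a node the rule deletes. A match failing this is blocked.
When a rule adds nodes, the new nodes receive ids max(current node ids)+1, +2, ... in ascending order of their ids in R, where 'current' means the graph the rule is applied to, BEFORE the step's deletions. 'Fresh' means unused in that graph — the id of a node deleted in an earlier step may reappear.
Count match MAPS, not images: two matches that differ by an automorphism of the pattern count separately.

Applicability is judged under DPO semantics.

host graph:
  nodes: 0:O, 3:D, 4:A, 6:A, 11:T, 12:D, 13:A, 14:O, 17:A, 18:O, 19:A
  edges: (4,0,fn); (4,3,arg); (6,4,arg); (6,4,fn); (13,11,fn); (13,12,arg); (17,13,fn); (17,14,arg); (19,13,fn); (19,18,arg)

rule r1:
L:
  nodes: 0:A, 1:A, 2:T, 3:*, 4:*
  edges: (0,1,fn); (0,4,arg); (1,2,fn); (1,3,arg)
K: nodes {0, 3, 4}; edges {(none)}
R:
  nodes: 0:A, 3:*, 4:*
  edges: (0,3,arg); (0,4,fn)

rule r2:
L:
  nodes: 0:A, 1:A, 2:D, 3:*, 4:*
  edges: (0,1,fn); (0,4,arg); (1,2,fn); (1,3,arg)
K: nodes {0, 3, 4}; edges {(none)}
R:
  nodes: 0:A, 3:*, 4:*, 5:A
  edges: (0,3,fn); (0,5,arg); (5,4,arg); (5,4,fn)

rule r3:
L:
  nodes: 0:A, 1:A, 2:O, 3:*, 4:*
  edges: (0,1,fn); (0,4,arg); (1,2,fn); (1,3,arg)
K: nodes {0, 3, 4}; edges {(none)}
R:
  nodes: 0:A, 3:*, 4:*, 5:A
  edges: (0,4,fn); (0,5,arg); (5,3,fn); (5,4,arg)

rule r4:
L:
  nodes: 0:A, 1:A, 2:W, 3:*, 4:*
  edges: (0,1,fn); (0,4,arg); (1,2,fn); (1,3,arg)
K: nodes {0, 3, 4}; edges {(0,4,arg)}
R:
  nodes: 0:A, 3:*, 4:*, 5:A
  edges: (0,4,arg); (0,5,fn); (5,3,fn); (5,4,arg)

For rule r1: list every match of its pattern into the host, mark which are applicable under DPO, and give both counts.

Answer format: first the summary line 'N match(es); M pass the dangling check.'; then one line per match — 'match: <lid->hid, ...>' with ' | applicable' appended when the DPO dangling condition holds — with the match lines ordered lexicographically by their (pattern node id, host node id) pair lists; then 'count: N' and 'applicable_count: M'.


2 match(es); 0 pass the dangling check.
match: 0->17, 1->13, 2->11, 3->12, 4->14
match: 0->19, 1->13, 2->11, 3->12, 4->18
count: 2
applicable_count: 0


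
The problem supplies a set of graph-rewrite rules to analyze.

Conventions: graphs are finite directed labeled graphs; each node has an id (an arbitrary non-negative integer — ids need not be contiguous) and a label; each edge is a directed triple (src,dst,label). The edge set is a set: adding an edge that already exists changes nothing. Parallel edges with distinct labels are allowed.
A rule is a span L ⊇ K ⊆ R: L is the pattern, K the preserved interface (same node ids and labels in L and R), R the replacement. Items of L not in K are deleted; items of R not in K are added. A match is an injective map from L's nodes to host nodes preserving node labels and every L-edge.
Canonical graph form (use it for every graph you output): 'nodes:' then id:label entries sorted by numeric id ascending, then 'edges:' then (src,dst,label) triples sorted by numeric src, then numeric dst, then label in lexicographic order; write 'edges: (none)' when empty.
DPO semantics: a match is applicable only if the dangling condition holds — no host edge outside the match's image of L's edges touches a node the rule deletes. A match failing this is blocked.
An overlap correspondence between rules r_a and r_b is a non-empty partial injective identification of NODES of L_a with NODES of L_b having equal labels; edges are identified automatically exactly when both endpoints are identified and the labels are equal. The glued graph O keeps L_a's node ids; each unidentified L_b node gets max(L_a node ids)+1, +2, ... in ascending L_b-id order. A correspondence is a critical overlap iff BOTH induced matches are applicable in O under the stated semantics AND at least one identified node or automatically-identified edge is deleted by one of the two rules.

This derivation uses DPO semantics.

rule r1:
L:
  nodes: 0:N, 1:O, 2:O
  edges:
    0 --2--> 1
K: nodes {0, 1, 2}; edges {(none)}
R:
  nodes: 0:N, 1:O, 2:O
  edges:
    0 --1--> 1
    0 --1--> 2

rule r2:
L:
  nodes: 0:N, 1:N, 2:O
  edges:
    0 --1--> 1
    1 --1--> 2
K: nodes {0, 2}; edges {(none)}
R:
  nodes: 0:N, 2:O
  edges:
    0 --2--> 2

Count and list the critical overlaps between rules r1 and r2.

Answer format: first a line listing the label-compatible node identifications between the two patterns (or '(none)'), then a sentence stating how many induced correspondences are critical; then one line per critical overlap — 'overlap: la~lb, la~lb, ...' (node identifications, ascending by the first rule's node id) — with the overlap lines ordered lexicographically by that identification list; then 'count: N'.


label-compatible node identifications between L(r1) and L(r2): 0~0, 0~1, 1~2, 2~2
0 of the induced correspondences are critical overlaps of r1 and r2.
count: 0


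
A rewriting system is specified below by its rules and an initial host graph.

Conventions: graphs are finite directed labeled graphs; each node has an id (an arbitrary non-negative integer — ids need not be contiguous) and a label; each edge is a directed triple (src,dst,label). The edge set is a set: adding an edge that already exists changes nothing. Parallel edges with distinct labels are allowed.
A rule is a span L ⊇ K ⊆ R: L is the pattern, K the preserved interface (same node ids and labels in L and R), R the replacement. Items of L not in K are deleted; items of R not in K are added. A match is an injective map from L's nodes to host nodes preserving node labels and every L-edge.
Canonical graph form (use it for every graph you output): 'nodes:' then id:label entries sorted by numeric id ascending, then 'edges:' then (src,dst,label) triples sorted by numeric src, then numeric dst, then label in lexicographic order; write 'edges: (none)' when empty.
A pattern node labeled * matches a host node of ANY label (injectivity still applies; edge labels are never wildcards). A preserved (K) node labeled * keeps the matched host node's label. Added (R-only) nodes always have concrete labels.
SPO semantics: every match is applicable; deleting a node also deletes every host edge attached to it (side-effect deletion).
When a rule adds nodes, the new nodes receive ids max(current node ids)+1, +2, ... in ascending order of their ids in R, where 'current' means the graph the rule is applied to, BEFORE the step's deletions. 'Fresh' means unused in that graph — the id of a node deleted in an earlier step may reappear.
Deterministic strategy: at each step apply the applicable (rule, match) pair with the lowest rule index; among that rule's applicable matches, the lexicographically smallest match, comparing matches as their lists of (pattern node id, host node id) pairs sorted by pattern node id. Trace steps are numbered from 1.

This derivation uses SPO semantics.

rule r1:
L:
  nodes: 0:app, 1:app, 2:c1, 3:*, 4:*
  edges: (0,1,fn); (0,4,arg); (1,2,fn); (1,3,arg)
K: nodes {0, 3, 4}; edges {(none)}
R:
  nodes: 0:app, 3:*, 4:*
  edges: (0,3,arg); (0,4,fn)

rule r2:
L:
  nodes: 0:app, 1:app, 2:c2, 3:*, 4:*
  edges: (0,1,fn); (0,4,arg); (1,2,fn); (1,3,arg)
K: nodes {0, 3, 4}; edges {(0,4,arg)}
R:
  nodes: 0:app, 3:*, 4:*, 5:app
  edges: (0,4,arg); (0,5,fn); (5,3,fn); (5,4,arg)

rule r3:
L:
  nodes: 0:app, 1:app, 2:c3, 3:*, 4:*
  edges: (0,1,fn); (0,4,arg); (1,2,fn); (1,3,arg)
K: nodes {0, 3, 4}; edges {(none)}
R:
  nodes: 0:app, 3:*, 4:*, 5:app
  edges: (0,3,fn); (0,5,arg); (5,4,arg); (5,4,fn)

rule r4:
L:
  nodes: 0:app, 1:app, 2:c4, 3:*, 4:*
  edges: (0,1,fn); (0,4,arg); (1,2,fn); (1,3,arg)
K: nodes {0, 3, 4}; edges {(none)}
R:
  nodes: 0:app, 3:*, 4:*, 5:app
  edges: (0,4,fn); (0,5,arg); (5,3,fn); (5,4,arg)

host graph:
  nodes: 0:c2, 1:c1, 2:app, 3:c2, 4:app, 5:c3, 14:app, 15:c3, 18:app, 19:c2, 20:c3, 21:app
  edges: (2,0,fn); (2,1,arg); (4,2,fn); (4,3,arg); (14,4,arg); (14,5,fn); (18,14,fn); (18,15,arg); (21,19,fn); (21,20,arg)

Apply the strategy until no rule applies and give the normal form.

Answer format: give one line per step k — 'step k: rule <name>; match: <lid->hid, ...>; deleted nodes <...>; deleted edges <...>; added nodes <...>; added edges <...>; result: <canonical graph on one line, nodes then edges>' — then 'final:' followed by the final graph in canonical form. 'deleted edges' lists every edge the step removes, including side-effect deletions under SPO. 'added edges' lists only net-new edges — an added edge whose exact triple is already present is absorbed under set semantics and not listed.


step 1: rule r2; match: 0->4, 1->2, 2->0, 3->1, 4->3; deleted nodes 0, 2; deleted edges (2,0,fn); (2,1,arg); (4,2,fn); added nodes 22; added edges (4,22,fn); (22,1,fn); (22,3,arg); result: nodes: 1:c1, 3:c2, 4:app, 5:c3, 14:app, 15:c3, 18:app, 19:c2, 20:c3, 21:app, 22:app edges: (4,3,arg); (4,22,fn); (14,4,arg); (14,5,fn); (18,14,fn); (18,15,arg); (21,19,fn); (21,20,arg); (22,1,fn); (22,3,arg)
step 2: rule r3; match: 0->18, 1->14, 2->5, 3->4, 4->15; deleted nodes 5, 14; deleted edges (14,4,arg); (14,5,fn); (18,14,fn); (18,15,arg); added nodes 23; added edges (18,4,fn); (18,23,arg); (23,15,arg); (23,15,fn); result: nodes: 1:c1, 3:c2, 4:app, 15:c3, 18:app, 19:c2, 20:c3, 21:app, 22:app, 23:app edges: (4,3,arg); (4,22,fn); (18,4,fn); (18,23,arg); (21,19,fn); (21,20,arg); (22,1,fn); (22,3,arg); (23,15,arg); (23,15,fn)
final:
nodes: 1:c1, 3:c2, 4:app, 15:c3, 18:app, 19:c2, 20:c3, 21:app, 22:app, 23:app
edges: (4,3,arg); (4,22,fn); (18,4,fn); (18,23,arg); (21,19,fn); (21,20,arg); (22,1,fn); (22,3,arg); (23,15,arg); (23,15,fn)


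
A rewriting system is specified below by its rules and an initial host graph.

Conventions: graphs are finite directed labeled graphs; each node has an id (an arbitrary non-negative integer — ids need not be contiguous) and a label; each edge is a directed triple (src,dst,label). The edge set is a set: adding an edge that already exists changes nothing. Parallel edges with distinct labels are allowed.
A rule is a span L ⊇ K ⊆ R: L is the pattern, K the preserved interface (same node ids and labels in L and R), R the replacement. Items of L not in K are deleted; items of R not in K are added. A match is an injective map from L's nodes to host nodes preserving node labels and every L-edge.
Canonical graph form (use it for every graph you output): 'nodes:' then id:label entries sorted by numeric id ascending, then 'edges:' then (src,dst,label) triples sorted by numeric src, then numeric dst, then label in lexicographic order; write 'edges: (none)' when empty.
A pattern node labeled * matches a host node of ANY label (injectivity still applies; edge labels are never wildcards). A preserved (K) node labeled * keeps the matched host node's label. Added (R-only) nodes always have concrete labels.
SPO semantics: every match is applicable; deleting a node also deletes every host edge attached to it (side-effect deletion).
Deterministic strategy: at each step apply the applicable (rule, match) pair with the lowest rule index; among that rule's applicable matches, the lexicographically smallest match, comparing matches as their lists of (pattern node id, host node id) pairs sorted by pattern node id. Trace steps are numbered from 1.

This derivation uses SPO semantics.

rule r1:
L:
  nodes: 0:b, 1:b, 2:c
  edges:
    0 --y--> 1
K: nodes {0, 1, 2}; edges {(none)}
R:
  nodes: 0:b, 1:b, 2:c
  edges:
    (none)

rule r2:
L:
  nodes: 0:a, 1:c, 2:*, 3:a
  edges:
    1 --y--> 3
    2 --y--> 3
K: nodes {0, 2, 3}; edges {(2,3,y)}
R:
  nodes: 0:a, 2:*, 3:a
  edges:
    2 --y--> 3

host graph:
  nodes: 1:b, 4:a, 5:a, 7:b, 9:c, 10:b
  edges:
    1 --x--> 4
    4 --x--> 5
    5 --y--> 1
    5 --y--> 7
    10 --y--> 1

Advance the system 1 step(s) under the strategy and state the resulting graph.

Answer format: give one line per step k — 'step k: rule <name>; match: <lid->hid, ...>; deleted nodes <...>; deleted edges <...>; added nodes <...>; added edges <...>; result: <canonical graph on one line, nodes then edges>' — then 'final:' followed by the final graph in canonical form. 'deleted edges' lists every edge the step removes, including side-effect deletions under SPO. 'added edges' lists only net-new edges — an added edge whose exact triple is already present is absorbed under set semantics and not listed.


step 1: rule r1; match: 0->10, 1->1, 2->9; deleted nodes (none); deleted edges (10,1,y); added nodes (none); added edges (none); result: nodes: 1:b, 4:a, 5:a, 7:b, 9:c, 10:b edges: (1,4,x); (4,5,x); (5,1,y); (5,7,y)
final:
nodes: 1:b, 4:a, 5:a, 7:b, 9:c, 10:b
edges: (1,4,x); (4,5,x); (5,1,y); (5,7,y)
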